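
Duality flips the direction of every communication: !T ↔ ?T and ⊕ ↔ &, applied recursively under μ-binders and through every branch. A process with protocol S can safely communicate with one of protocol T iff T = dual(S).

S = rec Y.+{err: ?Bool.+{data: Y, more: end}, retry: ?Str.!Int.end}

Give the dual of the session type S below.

rec Y = rec Y  (binder kept)
  +{err,retry} = &{err,retry}  (⊕→&)
    case err:
      ?Bool = !Bool
        +{data,more} = &{data,more}  (⊕→&)
          case data:
            Y ↦ Y
          case more:
            end ↦ end
    case retry:
      ?Str = !Str
        !Int = ?Int
          end ↦ end

rec Y.&{err: !Bool.&{data: Y, more: end}, retry: !Str.?Int.end}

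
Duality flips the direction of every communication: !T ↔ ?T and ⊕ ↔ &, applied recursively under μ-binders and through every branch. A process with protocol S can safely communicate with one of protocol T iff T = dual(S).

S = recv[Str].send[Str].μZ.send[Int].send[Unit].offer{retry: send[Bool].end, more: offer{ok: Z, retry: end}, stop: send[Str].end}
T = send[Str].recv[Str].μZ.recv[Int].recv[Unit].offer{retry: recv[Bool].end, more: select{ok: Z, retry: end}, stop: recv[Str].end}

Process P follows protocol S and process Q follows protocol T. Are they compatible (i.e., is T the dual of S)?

recv[Str] | send[Str]  ok
  send[Str] | recv[Str]  ok
    μZ | μZ  ok (binder kept)
      send[Int] | recv[Int]  ok
        send[Unit] | recv[Unit]  ok
          offer{retry,more,stop} | offer{retry,more,stop}  ✗ choice polarity not flipped — not dual

NO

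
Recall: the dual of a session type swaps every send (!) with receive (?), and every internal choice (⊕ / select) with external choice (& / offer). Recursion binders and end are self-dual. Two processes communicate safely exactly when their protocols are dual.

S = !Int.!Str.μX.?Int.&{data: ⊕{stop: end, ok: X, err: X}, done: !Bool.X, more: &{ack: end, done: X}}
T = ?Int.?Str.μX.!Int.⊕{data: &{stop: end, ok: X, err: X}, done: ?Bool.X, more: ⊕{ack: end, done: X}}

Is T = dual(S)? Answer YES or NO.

!Int vs ?Int  ✓
  !Str vs ?Str  ✓
    μX vs μX  ✓ (rec unchanged)
      ?Int vs !Int  ✓
        &{data,done,more} vs ⊕{data,done,more}  ✓ label sets agree
          [data]
            ⊕{stop,ok,err} vs &{stop,ok,err}  ✓ label sets agree
              [stop]
                end vs end  ✓
              [ok]
                X vs X  ✓
              [err]
                X vs X  ✓
          [done]
            !Bool vs ?Bool  ✓
              X vs X  ✓
          [more]
            &{ack,done} vs ⊕{ack,done}  ✓ label sets agree
              [ack]
                end vs end  ✓
              [done]
                X vs X  ✓

YES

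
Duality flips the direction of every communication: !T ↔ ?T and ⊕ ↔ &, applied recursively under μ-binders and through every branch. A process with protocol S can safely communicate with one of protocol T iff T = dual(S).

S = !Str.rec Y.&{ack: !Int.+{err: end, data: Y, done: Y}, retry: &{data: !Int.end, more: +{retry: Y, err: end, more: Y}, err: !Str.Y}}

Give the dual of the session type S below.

!Str → ?Str
  rec Y → rec Y  (binder kept)
    &{ack,retry} → +{ack,retry}  (&→⊕)
      • ack:
        !Int → ?Int
          +{err,data,done} → &{err,data,done}  (internal→external)
            • err:
              end self-dual
            • data:
              Y self-dual
            • done:
              Y self-dual
      • retry:
        &{data,more,err} → +{data,more,err}  (&→⊕)
          • data:
            !Int → ?Int
              end self-dual
          • more:
            +{retry,err,more} → &{retry,err,more}  (internal→external)
              • retry:
                Y self-dual
              • err:
                end self-dual
              • more:
                Y self-dual
          • err:
            !Str → ?Str
              Y self-dual

?Str.rec Y.+{ack: ?Int.&{err: end, data: Y, done: Y}, retry: +{data: ?Int.end, more: &{retry: Y, err: end, more: Y}, err: ?Str.Y}}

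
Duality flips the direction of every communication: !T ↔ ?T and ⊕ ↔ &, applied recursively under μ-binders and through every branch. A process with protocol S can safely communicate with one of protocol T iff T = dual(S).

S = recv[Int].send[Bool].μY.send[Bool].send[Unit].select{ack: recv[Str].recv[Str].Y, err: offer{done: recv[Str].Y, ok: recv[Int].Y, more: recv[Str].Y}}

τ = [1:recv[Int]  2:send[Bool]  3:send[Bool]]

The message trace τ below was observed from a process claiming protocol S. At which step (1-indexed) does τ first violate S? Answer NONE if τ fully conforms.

NONE

[1] recv[Int]  ok  state: send[Bool].μY.…
[2] send[Bool]  ok  state: μY.…
[3] send[Bool]  ok  state: send[Unit].select{ack: recv[Str].recv[Str].μY.…, err: offer{done: recv[Str].μY.…, ok: recv[Int].μY.…, more: recv[Str].μY.…}}
τ conforms to S (length 3)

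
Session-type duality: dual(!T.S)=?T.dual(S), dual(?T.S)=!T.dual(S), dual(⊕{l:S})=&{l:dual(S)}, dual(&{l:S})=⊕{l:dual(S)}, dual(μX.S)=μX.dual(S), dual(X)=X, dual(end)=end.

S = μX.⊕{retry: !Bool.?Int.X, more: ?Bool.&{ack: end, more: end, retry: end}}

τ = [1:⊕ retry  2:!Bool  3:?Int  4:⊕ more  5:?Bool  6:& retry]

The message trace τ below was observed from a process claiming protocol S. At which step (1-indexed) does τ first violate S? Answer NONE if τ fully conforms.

[1] ⊕ retry  match  now at !Bool.?Int.μX.…
[2] !Bool  match  now at ?Int.μX.…
[3] ?Int  match  now at μX.…
[4] ⊕ more  match  now at ?Bool.&{ack: end, more: end, retry: end}
[5] ?Bool  match  now at &{ack: end, more: end, retry: end}
[6] & retry  match  now at end
all 6 steps conform

NONE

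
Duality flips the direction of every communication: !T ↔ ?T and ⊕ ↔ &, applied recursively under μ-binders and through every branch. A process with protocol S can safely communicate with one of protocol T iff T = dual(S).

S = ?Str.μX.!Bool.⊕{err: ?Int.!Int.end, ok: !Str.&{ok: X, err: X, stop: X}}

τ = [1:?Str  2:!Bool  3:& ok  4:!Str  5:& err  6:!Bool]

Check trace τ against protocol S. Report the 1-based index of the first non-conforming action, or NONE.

3

[1] ?Str  ✓  state: μX.…
[2] !Bool  ✓  state: ⊕{err: ?Int.!Int.end, ok: !Str.&{ok: μX.…, err: μX.…, stop: μX.…}}
[3] got & ok, protocol expects ⊕ err or ⊕ ok  ✗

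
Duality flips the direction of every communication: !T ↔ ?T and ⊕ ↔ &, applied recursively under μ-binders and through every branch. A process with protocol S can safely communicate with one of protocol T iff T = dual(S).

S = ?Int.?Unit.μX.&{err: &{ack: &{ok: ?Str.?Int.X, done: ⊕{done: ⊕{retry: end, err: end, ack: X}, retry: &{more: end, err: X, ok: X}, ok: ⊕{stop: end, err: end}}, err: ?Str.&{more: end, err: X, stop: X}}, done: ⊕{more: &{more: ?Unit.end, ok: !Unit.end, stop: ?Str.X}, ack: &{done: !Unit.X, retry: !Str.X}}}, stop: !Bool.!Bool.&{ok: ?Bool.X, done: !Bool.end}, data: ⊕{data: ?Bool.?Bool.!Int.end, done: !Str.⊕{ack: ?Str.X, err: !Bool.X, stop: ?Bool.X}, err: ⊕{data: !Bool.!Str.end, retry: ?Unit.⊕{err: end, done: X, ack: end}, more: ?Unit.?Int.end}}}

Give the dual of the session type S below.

!Int.!Unit.μX.⊕{err: ⊕{ack: ⊕{ok: !Str.!Int.X, done: &{done: &{retry: end, err: end, ack: X}, retry: ⊕{more: end, err: X, ok: X}, ok: &{stop: end, err: end}}, err: !Str.⊕{more: end, err: X, stop: X}}, done: &{more: ⊕{more: !Unit.end, ok: ?Unit.end, stop: !Str.X}, ack: ⊕{done: ?Unit.X, retry: ?Str.X}}}, stop: ?Bool.?Bool.⊕{ok: !Bool.X, done: ?Bool.end}, data: &{data: !Bool.!Bool.?Int.end, done: ?Str.&{ack: !Str.X, err: ?Bool.X, stop: !Bool.X}, err: &{data: ?Bool.?Str.end, retry: !Unit.&{err: end, done: X, ack: end}, more: !Unit.!Int.end}}}

?Int → !Int
  ?Unit → !Unit
    μX → μX  (μ self-dual)
      &{err,stop,data} → ⊕{err,stop,data}  (offer→select)
        case err:
          &{ack,done} → ⊕{ack,done}  (offer→select)
            case ack:
              &{ok,done,err} → ⊕{ok,done,err}  (offer→select)
                case ok:
                  ?Str → !Str
                    ?Int → !Int
                      X ↦ X
                case done:
                  ⊕{done,retry,ok} → &{done,retry,ok}  (internal→external)
                    case done:
                      ⊕{retry,err,ack} → &{retry,err,ack}  (internal→external)
                        case retry:
                          end ↦ end
                        case err:
                          end ↦ end
                        case ack:
                          X ↦ X
                    case retry:
                      &{more,err,ok} → ⊕{more,err,ok}  (offer→select)
                        case more:
                          end ↦ end
                        case err:
                          X ↦ X
                        case ok:
                          X ↦ X
                    case ok:
                      ⊕{stop,err} → &{stop,err}  (internal→external)
                        case stop:
                          end ↦ end
                        case err:
                          end ↦ end
                case err:
                  ?Str → !Str
                    &{more,err,stop} → ⊕{more,err,stop}  (offer→select)
                      case more:
                        end ↦ end
                      case err:
                        X ↦ X
                      case stop:
                        X ↦ X
            case done:
              ⊕{more,ack} → &{more,ack}  (internal→external)
                case more:
                  &{more,ok,stop} → ⊕{more,ok,stop}  (offer→select)
                    case more:
                      ?Unit → !Unit
                        end ↦ end
                    case ok:
                      !Unit → ?Unit
                        end ↦ end
                    case stop:
                      ?Str → !Str
                        X ↦ X
                case ack:
                  &{done,retry} → ⊕{done,retry}  (offer→select)
                    case done:
                      !Unit → ?Unit
                        X ↦ X
                    case retry:
                      !Str → ?Str
                        X ↦ X
        case stop:
          !Bool → ?Bool
            !Bool → ?Bool
              &{ok,done} → ⊕{ok,done}  (offer→select)
                case ok:
                  ?Bool → !Bool
                    X ↦ X
                case done:
                  !Bool → ?Bool
                    end ↦ end
        case data:
          ⊕{data,done,err} → &{data,done,err}  (internal→external)
            case data:
              ?Bool → !Bool
                ?Bool → !Bool
                  !Int → ?Int
                    end ↦ end
            case done:
              !Str → ?Str
                ⊕{ack,err,stop} → &{ack,err,stop}  (internal→external)
                  case ack:
                    ?Str → !Str
                      X ↦ X
                  case err:
                    !Bool → ?Bool
                      X ↦ X
                  case stop:
                    ?Bool → !Bool
                      X ↦ X
            case err:
              ⊕{data,retry,more} → &{data,retry,more}  (internal→external)
                case data:
                  !Bool → ?Bool
                    !Str → ?Str
                      end ↦ end
                case retry:
                  ?Unit → !Unit
                    ⊕{err,done,ack} → &{err,done,ack}  (internal→external)
                      case err:
                        end ↦ end
                      case done:
                        X ↦ X
                      case ack:
                        end ↦ end
                case more:
                  ?Unit → !Unit
                    ?Int → !Int
                      end ↦ end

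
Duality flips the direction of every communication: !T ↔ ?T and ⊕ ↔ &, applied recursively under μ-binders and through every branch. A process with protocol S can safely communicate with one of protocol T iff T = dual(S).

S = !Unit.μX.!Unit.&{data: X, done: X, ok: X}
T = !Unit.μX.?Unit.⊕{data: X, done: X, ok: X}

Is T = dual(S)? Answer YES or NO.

!Unit | !Unit  ✗ same direction on both sides — not dual

NO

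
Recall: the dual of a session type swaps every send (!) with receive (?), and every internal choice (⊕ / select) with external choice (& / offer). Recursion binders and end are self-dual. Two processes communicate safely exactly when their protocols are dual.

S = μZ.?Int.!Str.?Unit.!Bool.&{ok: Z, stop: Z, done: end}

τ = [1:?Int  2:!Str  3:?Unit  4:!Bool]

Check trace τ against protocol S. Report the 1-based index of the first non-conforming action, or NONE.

[1] ?Int  match  residual = !Str.?Unit.!Bool.&{ok: μZ.…, stop: μZ.…, done: end}
[2] !Str  match  residual = ?Unit.!Bool.&{ok: μZ.…, stop: μZ.…, done: end}
[3] ?Unit  match  residual = !Bool.&{ok: μZ.…, stop: μZ.…, done: end}
[4] !Bool  match  residual = &{ok: μZ.…, stop: μZ.…, done: end}
τ conforms to S (length 4)

NONE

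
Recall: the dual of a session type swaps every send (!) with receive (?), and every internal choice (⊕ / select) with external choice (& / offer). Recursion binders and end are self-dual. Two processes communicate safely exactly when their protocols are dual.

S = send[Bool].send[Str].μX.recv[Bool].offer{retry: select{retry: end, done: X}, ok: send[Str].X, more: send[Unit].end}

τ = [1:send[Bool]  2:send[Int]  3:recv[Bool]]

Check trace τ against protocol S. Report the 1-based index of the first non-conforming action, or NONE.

2

[1] send[Bool]  match  residual = send[Str].μX.…
[2] got send[Int], protocol expects send[Str]  ✗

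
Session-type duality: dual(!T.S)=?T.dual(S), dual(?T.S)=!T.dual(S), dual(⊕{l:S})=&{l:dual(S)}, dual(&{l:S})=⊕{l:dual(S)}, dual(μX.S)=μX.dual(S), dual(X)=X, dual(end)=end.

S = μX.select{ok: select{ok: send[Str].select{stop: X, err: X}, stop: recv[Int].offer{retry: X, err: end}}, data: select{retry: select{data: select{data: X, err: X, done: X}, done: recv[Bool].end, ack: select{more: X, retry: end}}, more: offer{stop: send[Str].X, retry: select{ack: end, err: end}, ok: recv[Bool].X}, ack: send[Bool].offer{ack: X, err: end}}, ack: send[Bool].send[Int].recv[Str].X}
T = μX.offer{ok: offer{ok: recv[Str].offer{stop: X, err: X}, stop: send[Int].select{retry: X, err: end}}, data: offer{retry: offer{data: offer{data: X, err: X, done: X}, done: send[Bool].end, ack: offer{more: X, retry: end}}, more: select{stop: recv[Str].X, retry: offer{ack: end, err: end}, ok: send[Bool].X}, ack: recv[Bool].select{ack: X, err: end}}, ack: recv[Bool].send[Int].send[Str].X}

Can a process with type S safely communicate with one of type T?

NO

μX ‖ μX  match (μ self-dual)
  select{ok,data,ack} ‖ offer{ok,data,ack}  match labels match
    • ok:
      select{ok,stop} ‖ offer{ok,stop}  match labels match
        • ok:
          send[Str] ‖ recv[Str]  match
            select{stop,err} ‖ offer{stop,err}  match labels match
              • stop:
                X ‖ X  match
              • err:
                X ‖ X  match
        • stop:
          recv[Int] ‖ send[Int]  match
            offer{retry,err} ‖ select{retry,err}  match labels match
              • retry:
                X ‖ X  match
              • err:
                end ‖ end  match
    • data:
      select{retry,more,ack} ‖ offer{retry,more,ack}  match labels match
        • retry:
          select{data,done,ack} ‖ offer{data,done,ack}  match labels match
            • data:
              select{data,err,done} ‖ offer{data,err,done}  match labels match
                • data:
                  X ‖ X  match
                • err:
                  X ‖ X  match
                • done:
                  X ‖ X  match
            • done:
              recv[Bool] ‖ send[Bool]  match
                end ‖ end  match
            • ack:
              select{more,retry} ‖ offer{more,retry}  match labels match
                • more:
                  X ‖ X  match
                • retry:
                  end ‖ end  match
        • more:
          offer{stop,retry,ok} ‖ select{stop,retry,ok}  match labels match
            • stop:
              send[Str] ‖ recv[Str]  match
                X ‖ X  match
            • retry:
              select{ack,err} ‖ offer{ack,err}  match labels match
                • ack:
                  end ‖ end  match
                • err:
                  end ‖ end  match
            • ok:
              recv[Bool] ‖ send[Bool]  match
                X ‖ X  match
        • ack:
          send[Bool] ‖ recv[Bool]  match
            offer{ack,err} ‖ select{ack,err}  match labels match
              • ack:
                X ‖ X  match
              • err:
                end ‖ end  match
    • ack:
      send[Bool] ‖ recv[Bool]  match
        send[Int] ‖ send[Int]  ✗ same direction on both sides — not dual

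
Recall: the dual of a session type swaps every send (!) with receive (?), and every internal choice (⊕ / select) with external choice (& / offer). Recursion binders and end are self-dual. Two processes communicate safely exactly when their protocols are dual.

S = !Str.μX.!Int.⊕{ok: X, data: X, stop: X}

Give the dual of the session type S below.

!Str = ?Str
  μX = μX  (μ self-dual)
    !Int = ?Int
      ⊕{ok,data,stop} = &{ok,data,stop}  (select→offer)
        • ok:
          dual(X) = X
        • data:
          dual(X) = X
        • stop:
          dual(X) = X

?Str.μX.?Int.&{ok: X, data: X, stop: X}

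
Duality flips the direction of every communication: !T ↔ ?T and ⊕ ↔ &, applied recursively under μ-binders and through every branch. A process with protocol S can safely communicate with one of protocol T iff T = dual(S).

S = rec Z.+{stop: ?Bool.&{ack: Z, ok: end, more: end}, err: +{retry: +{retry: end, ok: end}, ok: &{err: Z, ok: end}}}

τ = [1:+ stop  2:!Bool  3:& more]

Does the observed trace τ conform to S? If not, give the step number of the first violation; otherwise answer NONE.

[1] + stop  match  now at ?Bool.&{ack: rec Z.…, ok: end, more: end}
[2] got !Bool, protocol expects ?Bool  ✗

2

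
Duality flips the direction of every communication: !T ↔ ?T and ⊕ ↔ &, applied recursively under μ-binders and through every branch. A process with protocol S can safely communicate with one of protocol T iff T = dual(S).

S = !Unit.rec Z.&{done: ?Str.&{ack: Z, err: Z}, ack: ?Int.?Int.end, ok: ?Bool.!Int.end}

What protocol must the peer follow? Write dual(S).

!Unit = ?Unit
  rec Z = rec Z  (binder kept)
    &{done,ack,ok} = +{done,ack,ok}  (external→internal)
      • done:
        ?Str = !Str
          &{ack,err} = +{ack,err}  (external→internal)
            • ack:
              Z self-dual
            • err:
              Z self-dual
      • ack:
        ?Int = !Int
          ?Int = !Int
            end self-dual
      • ok:
        ?Bool = !Bool
          !Int = ?Int
            end self-dual

?Unit.rec Z.+{done: !Str.+{ack: Z, err: Z}, ack: !Int.!Int.end, ok: !Bool.?Int.end}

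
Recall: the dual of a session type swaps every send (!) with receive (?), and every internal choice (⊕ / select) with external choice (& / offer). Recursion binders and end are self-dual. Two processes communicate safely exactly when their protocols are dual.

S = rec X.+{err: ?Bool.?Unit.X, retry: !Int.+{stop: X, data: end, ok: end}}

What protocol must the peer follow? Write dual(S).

rec X.&{err: !Bool.!Unit.X, retry: ?Int.&{stop: X, data: end, ok: end}}

rec X ↦ rec X  (binder kept)
  +{err,retry} ↦ &{err,retry}  (select→offer)
    [err]
      ?Bool ↦ !Bool
        ?Unit ↦ !Unit
          X self-dual
    [retry]
      !Int ↦ ?Int
        +{stop,data,ok} ↦ &{stop,data,ok}  (select→offer)
          [stop]
            X self-dual
          [data]
            end self-dual
          [ok]
            end self-dual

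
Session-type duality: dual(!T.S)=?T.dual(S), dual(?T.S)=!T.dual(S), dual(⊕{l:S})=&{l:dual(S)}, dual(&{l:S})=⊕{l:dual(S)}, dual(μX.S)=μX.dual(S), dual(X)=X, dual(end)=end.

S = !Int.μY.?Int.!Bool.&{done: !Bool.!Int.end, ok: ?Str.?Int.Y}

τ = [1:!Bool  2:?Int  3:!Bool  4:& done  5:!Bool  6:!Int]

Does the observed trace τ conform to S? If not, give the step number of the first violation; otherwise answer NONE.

1

step 1: got !Bool, protocol expects !Int  ✗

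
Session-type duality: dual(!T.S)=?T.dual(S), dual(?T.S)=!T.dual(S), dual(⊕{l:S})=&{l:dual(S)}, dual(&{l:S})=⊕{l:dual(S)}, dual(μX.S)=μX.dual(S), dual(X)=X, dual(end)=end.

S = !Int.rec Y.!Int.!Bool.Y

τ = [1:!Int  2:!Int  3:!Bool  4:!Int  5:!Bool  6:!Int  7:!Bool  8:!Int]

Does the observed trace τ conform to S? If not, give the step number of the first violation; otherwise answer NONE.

[1] !Int  match  now at rec Y.…
[2] !Int  match  now at !Bool.rec Y.…
[3] !Bool  match  now at rec Y.…
[4] !Int  match  now at !Bool.rec Y.…
[5] !Bool  match  now at rec Y.…
[6] !Int  match  now at !Bool.rec Y.…
[7] !Bool  match  now at rec Y.…
[8] !Int  match  now at !Bool.rec Y.…
all 8 steps conform

NONE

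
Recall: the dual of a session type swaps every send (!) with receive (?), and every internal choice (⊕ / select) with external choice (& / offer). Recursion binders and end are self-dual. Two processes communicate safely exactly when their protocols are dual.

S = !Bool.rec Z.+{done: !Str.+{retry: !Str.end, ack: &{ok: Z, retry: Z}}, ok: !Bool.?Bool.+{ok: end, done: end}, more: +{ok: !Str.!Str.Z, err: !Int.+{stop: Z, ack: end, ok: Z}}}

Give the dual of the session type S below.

!Bool ↦ ?Bool
  rec Z ↦ rec Z  (μ self-dual)
    +{done,ok,more} ↦ &{done,ok,more}  (internal→external)
      [done]
        !Str ↦ ?Str
          +{retry,ack} ↦ &{retry,ack}  (internal→external)
            [retry]
              !Str ↦ ?Str
                end self-dual
            [ack]
              &{ok,retry} ↦ +{ok,retry}  (external→internal)
                [ok]
                  Z self-dual
                [retry]
                  Z self-dual
      [ok]
        !Bool ↦ ?Bool
          ?Bool ↦ !Bool
            +{ok,done} ↦ &{ok,done}  (internal→external)
              [ok]
                end self-dual
              [done]
                end self-dual
      [more]
        +{ok,err} ↦ &{ok,err}  (internal→external)
          [ok]
            !Str ↦ ?Str
              !Str ↦ ?Str
                Z self-dual
          [err]
            !Int ↦ ?Int
              +{stop,ack,ok} ↦ &{stop,ack,ok}  (internal→external)
                [stop]
                  Z self-dual
                [ack]
                  end self-dual
                [ok]
                  Z self-dual

?Bool.rec Z.&{done: ?Str.&{retry: ?Str.end, ack: +{ok: Z, retry: Z}}, ok: ?Bool.!Bool.&{ok: end, done: end}, more: &{ok: ?Str.?Str.Z, err: ?Int.&{stop: Z, ack: end, ok: Z}}}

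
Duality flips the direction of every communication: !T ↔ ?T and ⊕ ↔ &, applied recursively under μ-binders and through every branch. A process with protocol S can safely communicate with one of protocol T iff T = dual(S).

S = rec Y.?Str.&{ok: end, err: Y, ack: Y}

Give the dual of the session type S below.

rec Y.!Str.+{ok: end, err: Y, ack: Y}

rec Y → rec Y  (μ self-dual)
  ?Str → !Str
    &{ok,err,ack} → +{ok,err,ack}  (external→internal)
      • ok:
        end self-dual
      • err:
        Y self-dual
      • ack:
        Y self-dual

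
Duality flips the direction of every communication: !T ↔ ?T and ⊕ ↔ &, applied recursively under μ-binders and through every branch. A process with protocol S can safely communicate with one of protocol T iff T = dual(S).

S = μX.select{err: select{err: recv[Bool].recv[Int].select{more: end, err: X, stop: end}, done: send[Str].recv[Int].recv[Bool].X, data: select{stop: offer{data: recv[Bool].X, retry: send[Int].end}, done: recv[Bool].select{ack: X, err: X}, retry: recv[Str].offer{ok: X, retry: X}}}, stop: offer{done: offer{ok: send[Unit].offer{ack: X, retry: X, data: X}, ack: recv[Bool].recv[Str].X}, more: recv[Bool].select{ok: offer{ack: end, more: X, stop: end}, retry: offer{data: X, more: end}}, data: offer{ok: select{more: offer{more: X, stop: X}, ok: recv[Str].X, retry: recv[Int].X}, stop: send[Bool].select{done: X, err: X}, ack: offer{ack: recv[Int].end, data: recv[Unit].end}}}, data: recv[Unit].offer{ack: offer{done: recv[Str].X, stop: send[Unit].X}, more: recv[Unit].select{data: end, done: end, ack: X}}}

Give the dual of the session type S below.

μX ↦ μX  (μ self-dual)
  select{err,stop,data} ↦ offer{err,stop,data}  (select→offer)
    case err:
      select{err,done,data} ↦ offer{err,done,data}  (select→offer)
        case err:
          recv[Bool] ↦ send[Bool]
            recv[Int] ↦ send[Int]
              select{more,err,stop} ↦ offer{more,err,stop}  (select→offer)
                case more:
                  end self-dual
                case err:
                  X self-dual
                case stop:
                  end self-dual
        case done:
          send[Str] ↦ recv[Str]
            recv[Int] ↦ send[Int]
              recv[Bool] ↦ send[Bool]
                X self-dual
        case data:
          select{stop,done,retry} ↦ offer{stop,done,retry}  (select→offer)
            case stop:
              offer{data,retry} ↦ select{data,retry}  (external→internal)
                case data:
                  recv[Bool] ↦ send[Bool]
                    X self-dual
                case retry:
                  send[Int] ↦ recv[Int]
                    end self-dual
            case done:
              recv[Bool] ↦ send[Bool]
                select{ack,err} ↦ offer{ack,err}  (select→offer)
                  case ack:
                    X self-dual
                  case err:
                    X self-dual
            case retry:
              recv[Str] ↦ send[Str]
                offer{ok,retry} ↦ select{ok,retry}  (external→internal)
                  case ok:
                    X self-dual
                  case retry:
                    X self-dual
    case stop:
      offer{done,more,data} ↦ select{done,more,data}  (external→internal)
        case done:
          offer{ok,ack} ↦ select{ok,ack}  (external→internal)
            case ok:
              send[Unit] ↦ recv[Unit]
                offer{ack,retry,data} ↦ select{ack,retry,data}  (external→internal)
                  case ack:
                    X self-dual
                  case retry:
                    X self-dual
                  case data:
                    X self-dual
            case ack:
              recv[Bool] ↦ send[Bool]
                recv[Str] ↦ send[Str]
                  X self-dual
        case more:
          recv[Bool] ↦ send[Bool]
            select{ok,retry} ↦ offer{ok,retry}  (select→offer)
              case ok:
                offer{ack,more,stop} ↦ select{ack,more,stop}  (external→internal)
                  case ack:
                    end self-dual
                  case more:
                    X self-dual
                  case stop:
                    end self-dual
              case retry:
                offer{data,more} ↦ select{data,more}  (external→internal)
                  case data:
                    X self-dual
                  case more:
                    end self-dual
        case data:
          offer{ok,stop,ack} ↦ select{ok,stop,ack}  (external→internal)
            case ok:
              select{more,ok,retry} ↦ offer{more,ok,retry}  (select→offer)
                case more:
                  offer{more,stop} ↦ select{more,stop}  (external→internal)
                    case more:
                      X self-dual
                    case stop:
                      X self-dual
                case ok:
                  recv[Str] ↦ send[Str]
                    X self-dual
                case retry:
                  recv[Int] ↦ send[Int]
                    X self-dual
            case stop:
              send[Bool] ↦ recv[Bool]
                select{done,err} ↦ offer{done,err}  (select→offer)
                  case done:
                    X self-dual
                  case err:
                    X self-dual
            case ack:
              offer{ack,data} ↦ select{ack,data}  (external→internal)
                case ack:
                  recv[Int] ↦ send[Int]
                    end self-dual
                case data:
                  recv[Unit] ↦ send[Unit]
                    end self-dual
    case data:
      recv[Unit] ↦ send[Unit]
        offer{ack,more} ↦ select{ack,more}  (external→internal)
          case ack:
            offer{done,stop} ↦ select{done,stop}  (external→internal)
              case done:
                recv[Str] ↦ send[Str]
                  X self-dual
              case stop:
                send[Unit] ↦ recv[Unit]
                  X self-dual
          case more:
            recv[Unit] ↦ send[Unit]
              select{data,done,ack} ↦ offer{data,done,ack}  (select→offer)
                case data:
                  end self-dual
                case done:
                  end self-dual
                case ack:
                  X self-dual

μX.offer{err: offer{err: send[Bool].send[Int].offer{more: end, err: X, stop: end}, done: recv[Str].send[Int].send[Bool].X, data: offer{stop: select{data: send[Bool].X, retry: recv[Int].end}, done: send[Bool].offer{ack: X, err: X}, retry: send[Str].select{ok: X, retry: X}}}, stop: select{done: select{ok: recv[Unit].select{ack: X, retry: X, data: X}, ack: send[Bool].send[Str].X}, more: send[Bool].offer{ok: select{ack: end, more: X, stop: end}, retry: select{data: X, more: end}}, data: select{ok: offer{more: select{more: X, stop: X}, ok: send[Str].X, retry: send[Int].X}, stop: recv[Bool].offer{done: X, err: X}, ack: select{ack: send[Int].end, data: send[Unit].end}}}, data: send[Unit].select{ack: select{done: send[Str].X, stop: recv[Unit].X}, more: send[Unit].offer{data: end, done: end, ack: X}}}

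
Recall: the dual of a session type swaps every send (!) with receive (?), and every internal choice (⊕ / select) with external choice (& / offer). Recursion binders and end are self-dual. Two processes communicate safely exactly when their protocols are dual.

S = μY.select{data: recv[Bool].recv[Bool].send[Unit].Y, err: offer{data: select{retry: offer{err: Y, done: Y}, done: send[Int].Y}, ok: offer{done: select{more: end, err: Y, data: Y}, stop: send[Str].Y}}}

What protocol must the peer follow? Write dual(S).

μY → μY  (binder kept)
  select{data,err} → offer{data,err}  (select→offer)
    case data:
      recv[Bool] → send[Bool]
        recv[Bool] → send[Bool]
          send[Unit] → recv[Unit]
            Y self-dual
    case err:
      offer{data,ok} → select{data,ok}  (&→⊕)
        case data:
          select{retry,done} → offer{retry,done}  (select→offer)
            case retry:
              offer{err,done} → select{err,done}  (&→⊕)
                case err:
                  Y self-dual
                case done:
                  Y self-dual
            case done:
              send[Int] → recv[Int]
                Y self-dual
        case ok:
          offer{done,stop} → select{done,stop}  (&→⊕)
            case done:
              select{more,err,data} → offer{more,err,data}  (select→offer)
                case more:
                  end self-dual
                case err:
                  Y self-dual
                case data:
                  Y self-dual
            case stop:
              send[Str] → recv[Str]
                Y self-dual

μY.offer{data: send[Bool].send[Bool].recv[Unit].Y, err: select{data: offer{retry: select{err: Y, done: Y}, done: recv[Int].Y}, ok: select{done: offer{more: end, err: Y, data: Y}, stop: recv[Str].Y}}}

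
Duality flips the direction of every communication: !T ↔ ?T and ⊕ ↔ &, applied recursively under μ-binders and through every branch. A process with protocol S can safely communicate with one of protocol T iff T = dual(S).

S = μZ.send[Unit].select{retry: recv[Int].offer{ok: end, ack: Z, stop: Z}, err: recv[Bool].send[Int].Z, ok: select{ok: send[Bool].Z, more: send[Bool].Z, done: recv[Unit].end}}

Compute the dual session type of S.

μZ.recv[Unit].offer{retry: send[Int].select{ok: end, ack: Z, stop: Z}, err: send[Bool].recv[Int].Z, ok: offer{ok: recv[Bool].Z, more: recv[Bool].Z, done: send[Unit].end}}

μZ = μZ  (binder kept)
  send[Unit] = recv[Unit]
    select{retry,err,ok} = offer{retry,err,ok}  (select→offer)
      [retry]
        recv[Int] = send[Int]
          offer{ok,ack,stop} = select{ok,ack,stop}  (offer→select)
            [ok]
              end self-dual
            [ack]
              Z self-dual
            [stop]
              Z self-dual
      [err]
        recv[Bool] = send[Bool]
          send[Int] = recv[Int]
            Z self-dual
      [ok]
        select{ok,more,done} = offer{ok,more,done}  (select→offer)
          [ok]
            send[Bool] = recv[Bool]
              Z self-dual
          [more]
            send[Bool] = recv[Bool]
              Z self-dual
          [done]
            recv[Unit] = send[Unit]
              end self-dual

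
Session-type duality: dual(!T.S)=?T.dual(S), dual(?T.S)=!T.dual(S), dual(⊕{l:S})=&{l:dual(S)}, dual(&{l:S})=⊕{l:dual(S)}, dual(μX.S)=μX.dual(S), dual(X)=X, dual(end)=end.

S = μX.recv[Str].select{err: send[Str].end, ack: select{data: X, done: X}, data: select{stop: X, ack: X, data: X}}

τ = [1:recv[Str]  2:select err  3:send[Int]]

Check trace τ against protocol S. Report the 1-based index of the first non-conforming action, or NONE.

step 1: recv[Str]  ✓  cont: select{err: send[Str].end, ack: select{data: μX.…, done: μX.…}, data: select{stop: μX.…, ack: μX.…, data: μX.…}}
step 2: select err  ✓  cont: send[Str].end
step 3: got send[Int], protocol expects send[Str]  ✗

3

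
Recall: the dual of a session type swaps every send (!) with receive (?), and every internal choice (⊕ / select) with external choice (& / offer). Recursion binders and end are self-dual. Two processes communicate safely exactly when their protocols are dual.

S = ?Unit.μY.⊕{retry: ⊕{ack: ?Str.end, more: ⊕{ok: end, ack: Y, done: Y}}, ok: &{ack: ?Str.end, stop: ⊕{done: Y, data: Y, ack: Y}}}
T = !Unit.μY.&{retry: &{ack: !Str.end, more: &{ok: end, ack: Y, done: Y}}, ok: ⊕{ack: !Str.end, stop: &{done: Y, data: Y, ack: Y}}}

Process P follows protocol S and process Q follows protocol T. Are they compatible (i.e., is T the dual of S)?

?Unit | !Unit  ok
  μY | μY  ok (rec unchanged)
    ⊕{retry,ok} | &{retry,ok}  ok label sets agree
      • retry:
        ⊕{ack,more} | &{ack,more}  ok label sets agree
          • ack:
            ?Str | !Str  ok
              end | end  ok
          • more:
            ⊕{ok,ack,done} | &{ok,ack,done}  ok label sets agree
              • ok:
                end | end  ok
              • ack:
                Y | Y  ok
              • done:
                Y | Y  ok
      • ok:
        &{ack,stop} | ⊕{ack,stop}  ok label sets agree
          • ack:
            ?Str | !Str  ok
              end | end  ok
          • stop:
            ⊕{done,data,ack} | &{done,data,ack}  ok label sets agree
              • done:
                Y | Y  ok
              • data:
                Y | Y  ok
              • ack:
                Y | Y  ok

YES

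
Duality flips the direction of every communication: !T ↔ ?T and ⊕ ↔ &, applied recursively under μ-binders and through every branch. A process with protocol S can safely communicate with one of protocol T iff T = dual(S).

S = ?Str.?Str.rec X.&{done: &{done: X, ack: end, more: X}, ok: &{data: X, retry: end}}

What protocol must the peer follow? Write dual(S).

?Str ↦ !Str
  ?Str ↦ !Str
    rec X ↦ rec X  (rec unchanged)
      &{done,ok} ↦ +{done,ok}  (&→⊕)
        • done:
          &{done,ack,more} ↦ +{done,ack,more}  (&→⊕)
            • done:
              X ↦ X
            • ack:
              end ↦ end
            • more:
              X ↦ X
        • ok:
          &{data,retry} ↦ +{data,retry}  (&→⊕)
            • data:
              X ↦ X
            • retry:
              end ↦ end

!Str.!Str.rec X.+{done: +{done: X, ack: end, more: X}, ok: +{data: X, retry: end}}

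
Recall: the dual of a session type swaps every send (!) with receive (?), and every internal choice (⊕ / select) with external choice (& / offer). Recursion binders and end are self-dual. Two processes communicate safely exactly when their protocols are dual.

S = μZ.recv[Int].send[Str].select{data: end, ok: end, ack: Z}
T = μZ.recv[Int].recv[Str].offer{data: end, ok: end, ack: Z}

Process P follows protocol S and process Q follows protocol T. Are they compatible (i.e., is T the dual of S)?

NO

μZ vs μZ  ✓ (rec unchanged)
  recv[Int] vs recv[Int]  ✗ same direction on both sides — not dual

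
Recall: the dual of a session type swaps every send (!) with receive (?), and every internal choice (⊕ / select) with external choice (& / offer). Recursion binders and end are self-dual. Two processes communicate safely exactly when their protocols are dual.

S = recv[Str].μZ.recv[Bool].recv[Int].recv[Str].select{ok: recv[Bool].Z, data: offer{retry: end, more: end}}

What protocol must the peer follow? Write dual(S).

send[Str].μZ.send[Bool].send[Int].send[Str].offer{ok: send[Bool].Z, data: select{retry: end, more: end}}

recv[Str] ↦ send[Str]
  μZ ↦ μZ  (μ self-dual)
    recv[Bool] ↦ send[Bool]
      recv[Int] ↦ send[Int]
        recv[Str] ↦ send[Str]
          select{ok,data} ↦ offer{ok,data}  (⊕→&)
            case ok:
              recv[Bool] ↦ send[Bool]
                Z self-dual
            case data:
              offer{retry,more} ↦ select{retry,more}  (&→⊕)
                case retry:
                  end self-dual
                case more:
                  end self-dual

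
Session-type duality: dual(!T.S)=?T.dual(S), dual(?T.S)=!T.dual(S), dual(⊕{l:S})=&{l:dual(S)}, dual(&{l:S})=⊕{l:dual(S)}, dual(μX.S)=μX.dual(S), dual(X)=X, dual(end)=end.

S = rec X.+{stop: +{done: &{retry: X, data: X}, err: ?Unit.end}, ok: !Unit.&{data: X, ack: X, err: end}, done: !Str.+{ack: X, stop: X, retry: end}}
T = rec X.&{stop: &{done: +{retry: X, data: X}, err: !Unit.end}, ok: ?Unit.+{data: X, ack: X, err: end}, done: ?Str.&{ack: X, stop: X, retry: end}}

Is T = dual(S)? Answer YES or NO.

YES

rec X ‖ rec X  ok (μ self-dual)
  +{stop,ok,done} ‖ &{stop,ok,done}  ok label sets agree
    • stop:
      +{done,err} ‖ &{done,err}  ok label sets agree
        • done:
          &{retry,data} ‖ +{retry,data}  ok label sets agree
            • retry:
              X ‖ X  ok
            • data:
              X ‖ X  ok
        • err:
          ?Unit ‖ !Unit  ok
            end ‖ end  ok
    • ok:
      !Unit ‖ ?Unit  ok
        &{data,ack,err} ‖ +{data,ack,err}  ok label sets agree
          • data:
            X ‖ X  ok
          • ack:
            X ‖ X  ok
          • err:
            end ‖ end  ok
    • done:
      !Str ‖ ?Str  ok
        +{ack,stop,retry} ‖ &{ack,stop,retry}  ok label sets agree
          • ack:
            X ‖ X  ok
          • stop:
            X ‖ X  ok
          • retry:
            end ‖ end  ok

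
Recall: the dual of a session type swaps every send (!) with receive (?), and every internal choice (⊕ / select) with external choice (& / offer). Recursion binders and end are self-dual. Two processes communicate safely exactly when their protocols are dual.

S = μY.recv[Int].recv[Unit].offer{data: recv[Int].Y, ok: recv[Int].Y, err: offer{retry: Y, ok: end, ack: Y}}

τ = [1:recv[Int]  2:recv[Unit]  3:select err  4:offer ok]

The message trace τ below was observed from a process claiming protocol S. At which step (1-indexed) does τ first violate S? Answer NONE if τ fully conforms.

[1] recv[Int]  ✓  cont: recv[Unit].offer{data: recv[Int].μY.…, ok: recv[Int].μY.…, err: offer{retry: μY.…, ok: end, ack: μY.…}}
[2] recv[Unit]  ✓  cont: offer{data: recv[Int].μY.…, ok: recv[Int].μY.…, err: offer{retry: μY.…, ok: end, ack: μY.…}}
[3] got select err, protocol expects offer data or offer ok or offer err  ✗

3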